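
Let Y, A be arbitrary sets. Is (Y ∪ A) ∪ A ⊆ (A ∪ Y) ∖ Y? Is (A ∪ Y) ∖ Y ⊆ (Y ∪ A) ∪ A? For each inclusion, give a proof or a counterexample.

Only the reverse inclusion holds.

(⊆) This inclusion fails. Take Y = {1}, A = ∅; then 1 ∈ (Y ∪ A) ∪ A but 1 ∉ (A ∪ Y) ∖ Y.

(⊇) Let x ∈ (A ∪ Y) ∖ Y. Then x ∈ A and x ∉ Y, from which x ∈ (Y ∪ A) ∪ A.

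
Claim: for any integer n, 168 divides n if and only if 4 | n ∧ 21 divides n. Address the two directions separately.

Not equivalent: only (⇒) holds.

(⇒) If 168 ∣ n, write n = 168q. Since 168 = 42·4, n = 4·(42q), so 4 ∣ n; and since 168 = 8·21, n = 21·(8q), so 21 ∣ n.

(⇐) This fails: take n = 84. Both 4 ∣ 84 and 21 ∣ 84, yet 84 is not a multiple of 168 (since 84 = 0·168 + 84), so 168 ∤ 84.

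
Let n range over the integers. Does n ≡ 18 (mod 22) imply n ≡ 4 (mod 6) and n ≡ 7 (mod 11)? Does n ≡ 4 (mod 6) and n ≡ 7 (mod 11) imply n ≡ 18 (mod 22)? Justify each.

(⇒) This fails: n = 18 gives 18 ≡ 18 (mod 22) but 18 ≡ 0 (mod 6), so the conjunction on the right does not hold.

(⇐) Conversely, if n ≡ 4 (mod 6) and n ≡ 7 (mod 11), then by the Chinese remainder theorem n ≡ 40 (mod 66). Since 40 ≡ 18 (mod 22) and 22 ∣ 66, we get n ≡ 18 (mod 22).

Only the reverse direction holds.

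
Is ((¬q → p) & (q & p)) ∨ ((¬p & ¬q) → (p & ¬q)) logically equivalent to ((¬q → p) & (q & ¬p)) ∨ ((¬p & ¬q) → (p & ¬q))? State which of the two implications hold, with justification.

Equivalent; both directions hold.

(⇒) Assume the antecedent. If q is true, the consequent reduces to true regardless of the other variables. If q is false, the antecedent forces (q = F, p = T), and the consequent holds there. Either way the consequent holds.

(⇐) Assume the antecedent. If q is true, the consequent reduces to true regardless of the other variables. If q is false, the antecedent forces (q = F, p = T), and the consequent holds there. Either way the consequent holds.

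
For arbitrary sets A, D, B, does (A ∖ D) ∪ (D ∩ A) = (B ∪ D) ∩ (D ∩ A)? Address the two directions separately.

(⊆) fails; (⊇) holds.

(⟸) Let x ∈ (B ∪ D) ∩ (D ∩ A). Then either x ∈ A ∩ D and x ∉ B; or x ∈ A ∩ D ∩ B. In each case x ∈ (A ∖ D) ∪ (D ∩ A), so (B ∪ D) ∩ (D ∩ A) ⊆ (A ∖ D) ∪ (D ∩ A).

(⟹) This inclusion fails. Take A = {1}, D = ∅, B = ∅; then 1 ∈ (A ∖ D) ∪ (D ∩ A) but 1 ∉ (B ∪ D) ∩ (D ∩ A).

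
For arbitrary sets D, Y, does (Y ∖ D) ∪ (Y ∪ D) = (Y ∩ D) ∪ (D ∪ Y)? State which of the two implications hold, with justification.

Reverse inclusion. Let x ∈ (Y ∩ D) ∪ (D ∪ Y). Then either x ∈ D and x ∉ Y; or x ∈ Y and x ∉ D; or x ∈ D ∩ Y. In each case x ∈ (Y ∖ D) ∪ (Y ∪ D), so (Y ∩ D) ∪ (D ∪ Y) ⊆ (Y ∖ D) ∪ (Y ∪ D).

Forward inclusion. Let x ∈ (Y ∖ D) ∪ (Y ∪ D). Then either x ∈ D and x ∉ Y; or x ∈ Y and x ∉ D; or x ∈ D ∩ Y. In each case x ∈ (Y ∩ D) ∪ (D ∪ Y), so (Y ∖ D) ∪ (Y ∪ D) ⊆ (Y ∩ D) ∪ (D ∪ Y).

The two sets are equal.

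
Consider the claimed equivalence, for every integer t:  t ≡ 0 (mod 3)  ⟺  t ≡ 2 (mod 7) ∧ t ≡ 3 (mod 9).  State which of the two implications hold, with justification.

Only the reverse direction holds.

[⇐] If t ≡ 2 (mod 7) and t ≡ 3 (mod 9), then by the Chinese remainder theorem t ≡ 30 (mod 63). Since 30 ≡ 0 (mod 3) and 3 ∣ 63, we get t ≡ 0 (mod 3).

[⇒] This fails: t = 0 gives 0 ≡ 0 (mod 3) but 0 ≡ 0 (mod 7), so the conjunction on the right does not hold.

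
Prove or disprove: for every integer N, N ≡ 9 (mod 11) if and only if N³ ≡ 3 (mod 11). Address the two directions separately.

Both directions hold; the statement is true.

Forward direction. Suppose N ≡ 9 (mod 11). Write N = 11j + 9. Then (11j + 9)³ = 1331j³ + 3267j² + 2673j + 729 = 11(121j³ + 297j² + 243j + 66) + 3, so N³ ≡ 3 (mod 11).

Converse. For the converse, argue contrapositively. If N ≢ 9 (mod 11), then N is congruent to one of 0, 1, 2, 3, 4, 5, 6, 7, 8, 10 modulo 11, and these give N³ ≡ 0, 1, 8, 5, 9, 4, 7, 2, 6, 10 respectively — never 3.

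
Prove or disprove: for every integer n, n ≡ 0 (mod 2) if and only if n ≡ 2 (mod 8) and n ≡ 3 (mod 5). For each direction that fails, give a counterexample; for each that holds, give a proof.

(⇒) This fails: n = 0 gives 0 ≡ 0 (mod 2) but 0 ≡ 0 (mod 8), so the conjunction on the right does not hold.

(⇐) Conversely, if n ≡ 2 (mod 8) and n ≡ 3 (mod 5), then by the Chinese remainder theorem n ≡ 18 (mod 40). Since 18 ≡ 0 (mod 2) and 2 ∣ 40, we get n ≡ 0 (mod 2).

The forward direction fails; the converse holds.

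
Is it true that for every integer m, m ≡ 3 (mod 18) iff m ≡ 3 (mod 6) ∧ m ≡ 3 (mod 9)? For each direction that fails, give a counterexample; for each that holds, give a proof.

(⇒) Suppose m ≡ 3 (mod 18); write m = 18j + 3. Since 6 ∣ 18, reducing mod 6 gives m ≡ 3 (mod 6); since 9 ∣ 18, reducing mod 9 gives m ≡ 3 (mod 9).

(⇐) Conversely, if m ≡ 3 (mod 6) and m ≡ 3 (mod 9), then by the Chinese remainder theorem m ≡ 3 (mod 18). This is exactly m ≡ 3 (mod 18).

Both directions hold.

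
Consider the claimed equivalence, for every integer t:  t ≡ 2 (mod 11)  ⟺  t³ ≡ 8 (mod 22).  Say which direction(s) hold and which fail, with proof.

(⟹) This fails: take t = 13. Then 13 ≡ 2 (mod 11), but 13³ = 2197 ≡ 19 (mod 22), not 8.

(⟸) Conversely, the residues r modulo 22 with r³ ≡ 8 (mod 22) are exactly {2}, and each is ≡ 2 (mod 11).

(⇒) fails; (⇐) holds.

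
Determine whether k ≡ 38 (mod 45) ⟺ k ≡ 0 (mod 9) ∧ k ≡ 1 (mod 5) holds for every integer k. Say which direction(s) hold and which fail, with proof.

(⇒) This fails: k = 38 gives 38 ≡ 38 (mod 45) but 38 ≡ 2 (mod 9), so the conjunction on the right does not hold.

(⇐) This fails: k = 36 satisfies both congruences on the right (36 ≡ 0 mod 9 and 36 ≡ 1 mod 5) yet 36 ≡ 36 (mod 45), not 38.

Both directions fail.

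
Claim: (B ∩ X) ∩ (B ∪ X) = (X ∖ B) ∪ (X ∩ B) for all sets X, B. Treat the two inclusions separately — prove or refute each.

(⊆) Let x ∈ (B ∩ X) ∩ (B ∪ X). Then x ∈ X ∩ B, from which x ∈ (X ∖ B) ∪ (X ∩ B).

(⊇) This inclusion fails. Take X = {1}, B = ∅; then 1 ∈ (X ∖ B) ∪ (X ∩ B) but 1 ∉ (B ∩ X) ∩ (B ∪ X).

Only the forward inclusion holds.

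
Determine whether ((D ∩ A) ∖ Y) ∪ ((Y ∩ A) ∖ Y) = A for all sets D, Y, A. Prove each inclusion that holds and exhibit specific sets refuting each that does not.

Forward inclusion. Let x ∈ ((D ∩ A) ∖ Y) ∪ ((Y ∩ A) ∖ Y). Then x ∈ D ∩ A and x ∉ Y, from which x ∈ A.

Reverse inclusion. This inclusion fails. Take D = ∅, Y = ∅, A = {1}; then 1 ∈ A but 1 ∉ ((D ∩ A) ∖ Y) ∪ ((Y ∩ A) ∖ Y).

Only the forward inclusion holds.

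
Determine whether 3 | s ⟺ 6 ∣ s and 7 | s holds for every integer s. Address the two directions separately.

Not equivalent: only (⇐) holds.

Forward direction. This fails: take s = 3. Certainly 3 ∣ 3, but 6 ∤ 3.

Converse. Suppose 6 ∣ s and 7 ∣ s. Any common multiple of 6 and 7 is a multiple of their lcm; here gcd(6, 7) = 1, so lcm(6, 7) = 6·7 = 42, so 42 ∣ s. Since 3 ∣ 42, it follows that 3 ∣ s.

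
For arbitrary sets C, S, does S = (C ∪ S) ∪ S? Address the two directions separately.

(⟹) Let x ∈ S. Then either x ∈ S and x ∉ C; or x ∈ C ∩ S. In each case x ∈ (C ∪ S) ∪ S, so S ⊆ (C ∪ S) ∪ S.

(⟸) This inclusion fails. Take C = {1}, S = ∅; then 1 ∈ (C ∪ S) ∪ S but 1 ∉ S.

Only the forward inclusion holds.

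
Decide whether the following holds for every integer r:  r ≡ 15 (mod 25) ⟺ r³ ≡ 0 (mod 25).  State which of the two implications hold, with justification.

Only the forward direction holds.

[⇒] Suppose r ≡ 15 (mod 25). Write r = 25j + 15. Then (25j + 15)³ = 15625j³ + 28125j² + 16875j + 3375 = 25(625j³ + 1125j² + 675j + 135) + 0, so r³ ≡ 0 (mod 25).

[⇐] This fails: take r = 0. Then 0³ = 0 ≡ 0 (mod 25), yet 0 ≡ 0 (mod 25), not 15.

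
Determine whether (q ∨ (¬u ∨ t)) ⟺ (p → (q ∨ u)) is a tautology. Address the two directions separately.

Forward direction. This fails. Under t = F, p = T, u = F, q = F, the left side is true but the right side is false.

Converse. This fails. Under t = F, p = F, u = T, q = F, the left side is false but the right side is true.

Neither implication holds.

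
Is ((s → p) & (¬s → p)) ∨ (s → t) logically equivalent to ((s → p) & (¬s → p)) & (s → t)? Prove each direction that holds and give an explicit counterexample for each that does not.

(⇒) fails; (⇐) holds.

(⇒) This fails. Under t = F, p = F, s = F, the left side is true but the right side is false.

(⇐) Assume the antecedent. If t is true, ((s → p) & (¬s → p)) ∨ (s → t) reduces to true regardless of the other variables. If t is false, the antecedent forces (t = F, p = T, s = F), and ((s → p) & (¬s → p)) ∨ (s → t) holds there. Either way ((s → p) & (¬s → p)) ∨ (s → t) holds.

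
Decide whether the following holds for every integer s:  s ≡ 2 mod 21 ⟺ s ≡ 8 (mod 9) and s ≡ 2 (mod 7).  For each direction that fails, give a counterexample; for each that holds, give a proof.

Forward direction. This fails: s = 2 gives 2 ≡ 2 (mod 21) but 2 ≡ 2 (mod 9), so the conjunction on the right does not hold.

Converse. If s ≡ 8 (mod 9) and s ≡ 2 (mod 7), then by the Chinese remainder theorem s ≡ 44 (mod 63). Since 44 ≡ 2 (mod 21) and 21 ∣ 63, we get s ≡ 2 (mod 21).

Only the converse holds.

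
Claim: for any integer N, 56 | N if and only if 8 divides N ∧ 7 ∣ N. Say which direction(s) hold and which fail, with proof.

Equivalent; both directions hold.

(⇐) Suppose 8 ∣ N and 7 ∣ N. Any common multiple of 8 and 7 is a multiple of their lcm; here gcd(8, 7) = 1, so lcm(8, 7) = 8·7 = 56, so 56 ∣ N.

(⇒) If 56 ∣ N, write N = 56q. Since 56 = 7·8, N = 8·(7q), so 8 ∣ N; and since 56 = 8·7, N = 7·(8q), so 7 ∣ N.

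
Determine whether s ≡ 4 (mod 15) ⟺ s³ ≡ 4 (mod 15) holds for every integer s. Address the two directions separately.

Converse. Suppose s³ ≡ 4 (mod 15). The only residue r in {0, …, 14} with r³ ≡ 4 (mod 15) is r = 4, so s ≡ 4 (mod 15).

Forward direction. Suppose s ≡ 4 (mod 15). Write s = 15j + 4. Then (15j + 4)³ = 3375j³ + 2700j² + 720j + 64 = 15(225j³ + 180j² + 48j + 4) + 4, so s³ ≡ 4 (mod 15).

Both directions hold; the statement is true.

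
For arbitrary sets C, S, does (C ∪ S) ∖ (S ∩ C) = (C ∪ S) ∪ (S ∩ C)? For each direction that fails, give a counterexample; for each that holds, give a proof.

(⟹) Let x ∈ (C ∪ S) ∖ (S ∩ C). Then either x ∈ C and x ∉ S; or x ∈ S and x ∉ C. In each case x ∈ (C ∪ S) ∪ (S ∩ C), so (C ∪ S) ∖ (S ∩ C) ⊆ (C ∪ S) ∪ (S ∩ C).

(⟸) This inclusion fails. Take C = {1}, S = {1}; then 1 ∈ (C ∪ S) ∪ (S ∩ C) but 1 ∉ (C ∪ S) ∖ (S ∩ C).

(⊆) holds; (⊇) fails.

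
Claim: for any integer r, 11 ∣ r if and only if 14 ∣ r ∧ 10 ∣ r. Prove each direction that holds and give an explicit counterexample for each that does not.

(⟹) This fails: take r = 11. Certainly 11 ∣ 11, but 14 ∤ 11.

(⟸) This fails: take r = 70. Both 14 ∣ 70 and 10 ∣ 70, yet 70 is not a multiple of 11 (since 70 = 6·11 + 4), so 11 ∤ 70.

(⇒) fails and (⇐) fails.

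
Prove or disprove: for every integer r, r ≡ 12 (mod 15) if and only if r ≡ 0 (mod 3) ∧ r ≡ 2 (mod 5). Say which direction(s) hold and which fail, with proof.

Equivalent; both directions hold.

(⟸) If r ≡ 0 (mod 3) and r ≡ 2 (mod 5), then by the Chinese remainder theorem r ≡ 12 (mod 15). This is exactly r ≡ 12 (mod 15).

(⟹) Suppose r ≡ 12 (mod 15); write r = 15j + 12. Since 3 ∣ 15, reducing mod 3 gives r ≡ 12 ≡ 0 (mod 3); since 5 ∣ 15, reducing mod 5 gives r ≡ 12 ≡ 2 (mod 5).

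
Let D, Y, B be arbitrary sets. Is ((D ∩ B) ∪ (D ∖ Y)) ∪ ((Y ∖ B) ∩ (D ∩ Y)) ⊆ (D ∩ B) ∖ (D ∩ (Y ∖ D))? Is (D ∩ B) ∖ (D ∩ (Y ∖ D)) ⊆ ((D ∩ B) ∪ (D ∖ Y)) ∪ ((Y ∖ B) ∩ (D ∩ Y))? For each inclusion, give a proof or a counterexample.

(⊆) This inclusion fails. Take D = {1}, Y = ∅, B = ∅; then 1 ∈ ((D ∩ B) ∪ (D ∖ Y)) ∪ ((Y ∖ B) ∩ (D ∩ Y)) but 1 ∉ (D ∩ B) ∖ (D ∩ (Y ∖ D)).

(⊇) Let x ∈ (D ∩ B) ∖ (D ∩ (Y ∖ D)). Then either x ∈ D ∩ B and x ∉ Y; or x ∈ D ∩ Y ∩ B. In each case x ∈ ((D ∩ B) ∪ (D ∖ Y)) ∪ ((Y ∖ B) ∩ (D ∩ Y)), so (D ∩ B) ∖ (D ∩ (Y ∖ D)) ⊆ ((D ∩ B) ∪ (D ∖ Y)) ∪ ((Y ∖ B) ∩ (D ∩ Y)).

Only the reverse inclusion holds.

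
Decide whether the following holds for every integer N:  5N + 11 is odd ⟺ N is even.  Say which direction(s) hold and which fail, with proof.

[⇒] Suppose 5N + 11 is odd. Since 5 is odd, 5N and N have the same parity, so 5N + 11 ≡ N + 11 (mod 2). As 11 is odd, 5N + 11 is odd exactly when N is even. Thus N is even.

[⇐] Conversely, suppose N is even; write N = 2j. Then 5N + 11 = 5·(2j) + 11 = 2·5j + 11, which is odd.

Both implications hold.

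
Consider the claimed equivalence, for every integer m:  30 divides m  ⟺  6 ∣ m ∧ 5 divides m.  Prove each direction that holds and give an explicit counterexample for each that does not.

(⟹) If 30 ∣ m, write m = 30q. Since 30 = 5·6, m = 6·(5q), so 6 ∣ m; and since 30 = 6·5, m = 5·(6q), so 5 ∣ m.

(⟸) Suppose 6 ∣ m and 5 ∣ m. Any common multiple of 6 and 5 is a multiple of their lcm; here gcd(6, 5) = 1, so lcm(6, 5) = 6·5 = 30, so 30 ∣ m.

Equivalent; both directions hold.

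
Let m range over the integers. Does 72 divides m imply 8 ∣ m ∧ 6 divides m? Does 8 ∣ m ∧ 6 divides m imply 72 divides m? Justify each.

Not equivalent: only (⇒) holds.

[⇒] If 72 ∣ m, write m = 72q. Since 72 = 9·8, m = 8·(9q), so 8 ∣ m; and since 72 = 12·6, m = 6·(12q), so 6 ∣ m.

[⇐] This fails: take m = 24. Both 8 ∣ 24 and 6 ∣ 24, yet 24 is not a multiple of 72 (since 24 = 0·72 + 24), so 72 ∤ 24.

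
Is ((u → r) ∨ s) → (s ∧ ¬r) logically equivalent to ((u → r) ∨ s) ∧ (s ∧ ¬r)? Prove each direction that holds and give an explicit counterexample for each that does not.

(⇒) This fails. Under u = T, r = F, s = F, the left side is true but the right side is false.

(⇐) Assume the antecedent. If u is true, the antecedent forces (u = T, r = F, s = T), and ((u → r) ∨ s) → (s ∧ ¬r) holds there. If u is false, the antecedent forces (u = F, r = F, s = T), and ((u → r) ∨ s) → (s ∧ ¬r) holds there. Either way ((u → r) ∨ s) → (s ∧ ¬r) holds.

Only the converse holds.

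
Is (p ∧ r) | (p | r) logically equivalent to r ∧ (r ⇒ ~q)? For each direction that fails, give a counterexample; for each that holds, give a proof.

Only the converse holds.

(⟹) This fails. Under q = T, r = T, p = F, the left side is true but the right side is false.

(⟸) Assume the antecedent. If q is true, the antecedent cannot hold. If q is false, the antecedent forces (q = F, r = T, p = F) or (q = F, r = T, p = T), and (p ∧ r) | (p | r) holds there. Either way (p ∧ r) | (p | r) holds.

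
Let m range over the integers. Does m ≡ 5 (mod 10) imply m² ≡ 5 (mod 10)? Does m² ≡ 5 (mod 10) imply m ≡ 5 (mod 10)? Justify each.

The biconditional holds.

[⇐] Suppose m² ≡ 5 (mod 10). The only residue r in {0, …, 9} with r² ≡ 5 (mod 10) is r = 5, so m ≡ 5 (mod 10).

[⇒] Suppose m ≡ 5 (mod 10). Write m = 10j + 5. Then (10j + 5)² = 100j² + 100j + 25 = 10(10j² + 10j + 2) + 5, so m² ≡ 5 (mod 10).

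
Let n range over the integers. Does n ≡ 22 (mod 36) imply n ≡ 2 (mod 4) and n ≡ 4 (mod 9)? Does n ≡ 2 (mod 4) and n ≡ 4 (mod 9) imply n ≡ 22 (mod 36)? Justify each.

Forward direction. Suppose n ≡ 22 (mod 36); write n = 36j + 22. Since 4 ∣ 36, reducing mod 4 gives n ≡ 22 ≡ 2 (mod 4); since 9 ∣ 36, reducing mod 9 gives n ≡ 22 ≡ 4 (mod 9).

Converse. If n ≡ 2 (mod 4) and n ≡ 4 (mod 9), then by the Chinese remainder theorem n ≡ 22 (mod 36). This is exactly n ≡ 22 (mod 36).

Both implications hold.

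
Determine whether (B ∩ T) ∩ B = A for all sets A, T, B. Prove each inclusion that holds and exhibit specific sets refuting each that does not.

(⊆) This inclusion fails. Take A = ∅, T = {1}, B = {1}; then 1 ∈ (B ∩ T) ∩ B but 1 ∉ A.

(⊇) This inclusion fails. Take A = {1}, T = ∅, B = ∅; then 1 ∈ A but 1 ∉ (B ∩ T) ∩ B.

Both inclusions fail.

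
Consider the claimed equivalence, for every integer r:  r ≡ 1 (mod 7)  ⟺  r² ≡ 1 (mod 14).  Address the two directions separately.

[⇒] This fails: take r = 8. Then 8 ≡ 1 (mod 7), but 8² = 64 ≡ 8 (mod 14), not 1.

[⇐] This fails: take r = 13. Then 13² = 169 ≡ 1 (mod 14), yet 13 ≡ 6 (mod 7), not 1.

Neither implication holds.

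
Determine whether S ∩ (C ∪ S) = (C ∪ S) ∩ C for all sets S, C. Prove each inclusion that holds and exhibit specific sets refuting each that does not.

(⊆) fails and (⊇) fails.

(⟹) This inclusion fails. Take S = {1}, C = ∅; then 1 ∈ S ∩ (C ∪ S) but 1 ∉ (C ∪ S) ∩ C.

(⟸) This inclusion fails. Take S = ∅, C = {1}; then 1 ∈ (C ∪ S) ∩ C but 1 ∉ S ∩ (C ∪ S).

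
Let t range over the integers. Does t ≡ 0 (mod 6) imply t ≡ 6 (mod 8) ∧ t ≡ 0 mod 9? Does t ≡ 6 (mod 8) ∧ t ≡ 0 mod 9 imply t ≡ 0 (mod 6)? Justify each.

Not equivalent: only (⇐) holds.

[⇒] This fails: t = 0 gives 0 ≡ 0 (mod 6) but 0 ≡ 0 (mod 8), so the conjunction on the right does not hold.

[⇐] Conversely, if t ≡ 6 (mod 8) and t ≡ 0 (mod 9), then by the Chinese remainder theorem t ≡ 54 (mod 72). Since 54 ≡ 0 (mod 6) and 6 ∣ 72, we get t ≡ 0 (mod 6).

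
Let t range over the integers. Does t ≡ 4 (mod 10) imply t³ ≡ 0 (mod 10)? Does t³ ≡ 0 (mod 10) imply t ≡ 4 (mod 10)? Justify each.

(→) This fails: take t = 4. Then 4 ≡ 4 (mod 10), but 4³ = 64 ≡ 4 (mod 10), not 0.

(←) This fails: take t = 0. Then 0³ = 0 ≡ 0 (mod 10), yet 0 ≡ 0 (mod 10), not 4.

Neither direction holds.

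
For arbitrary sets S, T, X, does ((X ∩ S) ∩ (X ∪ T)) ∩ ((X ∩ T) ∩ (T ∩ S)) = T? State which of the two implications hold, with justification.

Forward inclusion. Let x ∈ ((X ∩ S) ∩ (X ∪ T)) ∩ ((X ∩ T) ∩ (T ∩ S)). Then x ∈ S ∩ T ∩ X, from which x ∈ T.

Reverse inclusion. This inclusion fails. Take S = ∅, T = {1}, X = ∅; then 1 ∈ T but 1 ∉ ((X ∩ S) ∩ (X ∪ T)) ∩ ((X ∩ T) ∩ (T ∩ S)).

The sets are not equal: only the forward inclusion holds.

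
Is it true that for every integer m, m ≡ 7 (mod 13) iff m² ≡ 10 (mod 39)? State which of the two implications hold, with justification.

(→) This fails: take m = 33. Then 33 ≡ 7 (mod 13), but 33² = 1089 ≡ 36 (mod 39), not 10.

(←) This fails: take m = 19. Then 19² = 361 ≡ 10 (mod 39), yet 19 ≡ 6 (mod 13), not 7.

(⇒) fails and (⇐) fails.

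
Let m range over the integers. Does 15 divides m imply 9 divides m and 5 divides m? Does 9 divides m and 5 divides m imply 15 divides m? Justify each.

(→) This fails: take m = 15. Certainly 15 ∣ 15, but 9 ∤ 15.

(←) Suppose 9 ∣ m and 5 ∣ m. Any common multiple of 9 and 5 is a multiple of their lcm; here gcd(9, 5) = 1, so lcm(9, 5) = 9·5 = 45, so 45 ∣ m. Since 15 ∣ 45, it follows that 15 ∣ m.

Not equivalent: only (⇐) holds.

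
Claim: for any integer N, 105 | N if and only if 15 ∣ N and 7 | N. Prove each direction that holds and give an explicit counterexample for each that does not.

[⇒] If 105 ∣ N, write N = 105q. Since 105 = 7·15, N = 15·(7q), so 15 ∣ N; and since 105 = 15·7, N = 7·(15q), so 7 ∣ N.

[⇐] Suppose 15 ∣ N and 7 ∣ N. Any common multiple of 15 and 7 is a multiple of their lcm; here gcd(15, 7) = 1, so lcm(15, 7) = 15·7 = 105, so 105 ∣ N.

Both directions hold; the statement is true.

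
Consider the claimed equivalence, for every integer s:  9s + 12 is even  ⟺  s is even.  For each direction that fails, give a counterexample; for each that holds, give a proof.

Both directions hold; the statement is true.

[⇒] Suppose 9s + 12 is even. Since 9 is odd, 9s and s have the same parity, so 9s + 12 ≡ s + 12 (mod 2). As 12 is even, 9s + 12 is even exactly when s is even. Thus s is even.

[⇐] Conversely, suppose s is even; write s = 2j. Then 9s + 12 = 9·(2j) + 12 = 2·9j + 12, which is even.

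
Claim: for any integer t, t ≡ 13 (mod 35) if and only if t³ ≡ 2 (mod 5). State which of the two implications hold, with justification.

The forward direction holds; the converse fails.

Converse. This fails: take t = 3. Then 3³ = 27 ≡ 2 (mod 5), yet 3 ≡ 3 (mod 35), not 13.

Forward direction. Suppose t ≡ 13 (mod 35). Then t³ ≡ 13³ = 2197 (mod 35), and since 5 ∣ 35, also t³ ≡ 2 (mod 5).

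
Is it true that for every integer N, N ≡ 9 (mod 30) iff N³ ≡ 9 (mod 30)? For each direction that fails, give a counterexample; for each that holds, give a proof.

Forward direction. Suppose N ≡ 9 (mod 30). Write N = 30j + 9. Then (30j + 9)³ = 27000j³ + 24300j² + 7290j + 729 = 30(900j³ + 810j² + 243j + 24) + 9, so N³ ≡ 9 (mod 30).

Converse. Suppose N³ ≡ 9 (mod 30). The only residue r in {0, …, 29} with r³ ≡ 9 (mod 30) is r = 9, so N ≡ 9 (mod 30).

Both implications hold.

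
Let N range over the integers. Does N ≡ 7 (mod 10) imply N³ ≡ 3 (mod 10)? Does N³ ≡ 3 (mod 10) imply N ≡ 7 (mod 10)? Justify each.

Converse. For the converse, argue contrapositively. If N ≢ 7 (mod 10), then N is congruent to one of 0, 1, 2, 3, 4, 5, 6, 8, 9 modulo 10, and these give N³ ≡ 0, 1, 8, 7, 4, 5, 6, 2, 9 respectively — never 3.

Forward direction. Suppose N ≡ 7 (mod 10). Write N = 10j + 7. Then (10j + 7)³ = 1000j³ + 2100j² + 1470j + 343 = 10(100j³ + 210j² + 147j + 34) + 3, so N³ ≡ 3 (mod 10).

Both implications hold.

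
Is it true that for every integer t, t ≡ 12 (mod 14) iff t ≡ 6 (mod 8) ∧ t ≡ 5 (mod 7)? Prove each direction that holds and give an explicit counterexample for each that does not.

[⇒] This fails: t = 40 gives 40 ≡ 12 (mod 14) but 40 ≡ 0 (mod 8), so the conjunction on the right does not hold.

[⇐] Conversely, if t ≡ 6 (mod 8) and t ≡ 5 (mod 7), then by the Chinese remainder theorem t ≡ 54 (mod 56). Since 54 ≡ 12 (mod 14) and 14 ∣ 56, we get t ≡ 12 (mod 14).

(⇒) fails; (⇐) holds.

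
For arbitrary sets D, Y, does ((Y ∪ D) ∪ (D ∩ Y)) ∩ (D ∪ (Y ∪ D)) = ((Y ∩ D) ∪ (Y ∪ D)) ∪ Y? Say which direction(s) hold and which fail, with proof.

Both inclusions hold.

(⟹) Let x ∈ ((Y ∪ D) ∪ (D ∩ Y)) ∩ (D ∪ (Y ∪ D)). Then either x ∈ D and x ∉ Y; or x ∈ Y and x ∉ D; or x ∈ D ∩ Y. In each case x ∈ ((Y ∩ D) ∪ (Y ∪ D)) ∪ Y, so ((Y ∪ D) ∪ (D ∩ Y)) ∩ (D ∪ (Y ∪ D)) ⊆ ((Y ∩ D) ∪ (Y ∪ D)) ∪ Y.

(⟸) Let x ∈ ((Y ∩ D) ∪ (Y ∪ D)) ∪ Y. Then either x ∈ D and x ∉ Y; or x ∈ Y and x ∉ D; or x ∈ D ∩ Y. In each case x ∈ ((Y ∪ D) ∪ (D ∩ Y)) ∩ (D ∪ (Y ∪ D)), so ((Y ∩ D) ∪ (Y ∪ D)) ∪ Y ⊆ ((Y ∪ D) ∪ (D ∩ Y)) ∩ (D ∪ (Y ∪ D)).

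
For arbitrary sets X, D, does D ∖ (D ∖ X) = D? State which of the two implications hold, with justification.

Forward inclusion. Let x ∈ D ∖ (D ∖ X). Then x ∈ X ∩ D, from which x ∈ D.

Reverse inclusion. This inclusion fails. Take X = ∅, D = {1}; then 1 ∈ D but 1 ∉ D ∖ (D ∖ X).

(⊆) holds; (⊇) fails.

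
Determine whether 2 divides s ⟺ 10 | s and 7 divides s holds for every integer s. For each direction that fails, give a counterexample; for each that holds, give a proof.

Only the converse holds.

(⟹) This fails: take s = 2. Certainly 2 ∣ 2, but 10 ∤ 2.

(⟸) Suppose 10 ∣ s and 7 ∣ s. Any common multiple of 10 and 7 is a multiple of their lcm; here gcd(10, 7) = 1, so lcm(10, 7) = 10·7 = 70, so 70 ∣ s. Since 2 ∣ 70, it follows that 2 ∣ s.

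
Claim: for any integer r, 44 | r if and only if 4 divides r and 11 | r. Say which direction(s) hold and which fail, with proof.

(⟹) If 44 ∣ r, write r = 44q. Since 44 = 11·4, r = 4·(11q), so 4 ∣ r; and since 44 = 4·11, r = 11·(4q), so 11 ∣ r.

(⟸) Suppose 4 ∣ r and 11 ∣ r. Any common multiple of 4 and 11 is a multiple of their lcm; here gcd(4, 11) = 1, so lcm(4, 11) = 4·11 = 44, so 44 ∣ r.

Both directions hold.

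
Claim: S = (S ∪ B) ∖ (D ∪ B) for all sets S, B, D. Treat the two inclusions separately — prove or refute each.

(⟹) This inclusion fails. Take S = {1}, B = {1}, D = ∅; then 1 ∈ S but 1 ∉ (S ∪ B) ∖ (D ∪ B).

(⟸) Let x ∈ (S ∪ B) ∖ (D ∪ B). Then x ∈ S and x ∉ B, D, from which x ∈ S.

Only the reverse inclusion holds.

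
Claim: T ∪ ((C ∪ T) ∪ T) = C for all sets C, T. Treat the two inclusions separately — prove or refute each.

The sets are not equal: only the reverse inclusion holds.

(⟹) This inclusion fails. Take C = ∅, T = {1}; then 1 ∈ T ∪ ((C ∪ T) ∪ T) but 1 ∉ C.

(⟸) Let x ∈ C. Then either x ∈ C and x ∉ T; or x ∈ C ∩ T. In each case x ∈ T ∪ ((C ∪ T) ∪ T), so C ⊆ T ∪ ((C ∪ T) ∪ T).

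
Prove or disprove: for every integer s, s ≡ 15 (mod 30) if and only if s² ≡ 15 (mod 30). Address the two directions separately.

[⇐] Suppose s² ≡ 15 (mod 30). The only residue r in {0, …, 29} with r² ≡ 15 (mod 30) is r = 15, so s ≡ 15 (mod 30).

[⇒] Suppose s ≡ 15 (mod 30). Write s = 30j + 15. Then (30j + 15)² = 900j² + 900j + 225 = 30(30j² + 30j + 7) + 15, so s² ≡ 15 (mod 30).

Both implications hold.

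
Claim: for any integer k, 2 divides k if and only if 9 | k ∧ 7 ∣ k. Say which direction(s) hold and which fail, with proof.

Both directions fail.

Forward direction. This fails: take k = 2. Certainly 2 ∣ 2, but 9 ∤ 2.

Converse. This fails: take k = 63. Both 9 ∣ 63 and 7 ∣ 63, yet 63 is not a multiple of 2 (since 63 = 31·2 + 1), so 2 ∤ 63.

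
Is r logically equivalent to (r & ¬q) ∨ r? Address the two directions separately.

(⇐) Assume the antecedent. If q is true, the antecedent forces (q = T, r = T), and r holds there. If q is false, the antecedent forces (q = F, r = T), and r holds there. Either way r holds.

(⇒) Assume the antecedent. If q is true, the antecedent forces (q = T, r = T), and (r & ¬q) ∨ r holds there. If q is false, the antecedent forces (q = F, r = T), and (r & ¬q) ∨ r holds there. Either way (r & ¬q) ∨ r holds.

Both directions hold; the statement is true.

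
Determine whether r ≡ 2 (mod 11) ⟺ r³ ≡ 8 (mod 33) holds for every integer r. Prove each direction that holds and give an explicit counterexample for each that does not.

[⇒] This fails: take r = 13. Then 13 ≡ 2 (mod 11), but 13³ = 2197 ≡ 19 (mod 33), not 8.

[⇐] Conversely, the residues r modulo 33 with r³ ≡ 8 (mod 33) are exactly {2}, and each is ≡ 2 (mod 11).

(⇒) fails; (⇐) holds.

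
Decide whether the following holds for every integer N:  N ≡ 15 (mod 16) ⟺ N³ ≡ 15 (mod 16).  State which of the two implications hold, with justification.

Equivalent; both directions hold.

(⟹) Suppose N ≡ 15 (mod 16). Write N = 16j + 15. Then (16j + 15)³ = 4096j³ + 11520j² + 10800j + 3375 = 16(256j³ + 720j² + 675j + 210) + 15, so N³ ≡ 15 (mod 16).

(⟸) Conversely, suppose N³ ≡ 15 (mod 16). The only residue r in {0, …, 15} with r³ ≡ 15 (mod 16) is r = 15, so N ≡ 15 (mod 16).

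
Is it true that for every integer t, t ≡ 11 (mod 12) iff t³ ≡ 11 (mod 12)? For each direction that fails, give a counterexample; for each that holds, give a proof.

[⇒] Suppose t ≡ 11 (mod 12). Write t = 12j + 11. Then (12j + 11)³ = 1728j³ + 4752j² + 4356j + 1331 = 12(144j³ + 396j² + 363j + 110) + 11, so t³ ≡ 11 (mod 12).

[⇐] For the converse, argue contrapositively. If t ≢ 11 (mod 12), then t is congruent to one of 0, 1, 2, 3, 4, 5, 6, 7, 8, 9, 10 modulo 12, and these give t³ ≡ 0, 1, 8, 3, 4, 5, 0, 7, 8, 9, 4 respectively — never 11.

Equivalent; both directions hold.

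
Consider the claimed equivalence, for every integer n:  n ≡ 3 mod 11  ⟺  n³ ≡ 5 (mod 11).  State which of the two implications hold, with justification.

Both directions hold.

(→) Suppose n ≡ 3 mod 11. Write n = 11j + 3. Then (11j + 3)³ = 1331j³ + 1089j² + 297j + 27 = 11(121j³ + 99j² + 27j + 2) + 5, so n³ ≡ 5 (mod 11).

(←) For the converse, argue contrapositively. If n ≢ 3 (mod 11), then n is congruent to one of 0, 1, 2, 4, 5, 6, 7, 8, 9, 10 modulo 11, and these give n³ ≡ 0, 1, 8, 9, 4, 7, 2, 6, 3, 10 respectively — never 5.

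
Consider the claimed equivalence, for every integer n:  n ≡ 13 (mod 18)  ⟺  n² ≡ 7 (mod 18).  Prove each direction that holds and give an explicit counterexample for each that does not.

(⇒) holds; (⇐) fails.

(⟹) Suppose n ≡ 13 (mod 18). Write n = 18j + 13. Then (18j + 13)² = 324j² + 468j + 169 = 18(18j² + 26j + 9) + 7, so n² ≡ 7 (mod 18).

(⟸) This fails: take n = 5. Then 5² = 25 ≡ 7 (mod 18), yet 5 ≡ 5 (mod 18), not 13.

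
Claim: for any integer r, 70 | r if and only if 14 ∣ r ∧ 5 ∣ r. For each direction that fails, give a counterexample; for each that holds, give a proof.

Equivalent; both directions hold.

(⟹) If 70 ∣ r, write r = 70q. Since 70 = 5·14, r = 14·(5q), so 14 ∣ r; and since 70 = 14·5, r = 5·(14q), so 5 ∣ r.

(⟸) Suppose 14 ∣ r and 5 ∣ r. Any common multiple of 14 and 5 is a multiple of their lcm; here gcd(14, 5) = 1, so lcm(14, 5) = 14·5 = 70, so 70 ∣ r.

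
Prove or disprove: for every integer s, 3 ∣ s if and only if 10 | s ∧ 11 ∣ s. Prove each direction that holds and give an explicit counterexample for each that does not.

(→) This fails: take s = 3. Certainly 3 ∣ 3, but 10 ∤ 3.

(←) This fails: take s = 110. Both 10 ∣ 110 and 11 ∣ 110, yet 110 is not a multiple of 3 (since 110 = 36·3 + 2), so 3 ∤ 110.

(⇒) fails and (⇐) fails.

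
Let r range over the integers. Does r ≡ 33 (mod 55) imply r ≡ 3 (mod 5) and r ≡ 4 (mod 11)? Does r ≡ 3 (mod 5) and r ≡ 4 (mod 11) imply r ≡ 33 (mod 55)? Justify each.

(⇒) fails and (⇐) fails.

Forward direction. This fails: r = 33 gives 33 ≡ 33 (mod 55) but 33 ≡ 0 (mod 11), so the conjunction on the right does not hold.

Converse. This fails: r = 48 satisfies both congruences on the right (48 ≡ 3 mod 5 and 48 ≡ 4 mod 11) yet 48 ≡ 48 (mod 55), not 33.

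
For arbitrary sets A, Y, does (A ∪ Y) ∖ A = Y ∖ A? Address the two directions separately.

Both inclusions hold.

Forward inclusion. Let x ∈ (A ∪ Y) ∖ A. Then x ∈ Y and x ∉ A, from which x ∈ Y ∖ A.

Reverse inclusion. Let x ∈ Y ∖ A. Then x ∈ Y and x ∉ A, from which x ∈ (A ∪ Y) ∖ A.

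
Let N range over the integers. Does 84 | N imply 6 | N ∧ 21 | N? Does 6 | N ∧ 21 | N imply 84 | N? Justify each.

[⇐] This fails: take N = 42. Both 6 ∣ 42 and 21 ∣ 42, yet 42 is not a multiple of 84 (since 42 = 0·84 + 42), so 84 ∤ 42.

[⇒] If 84 ∣ N, write N = 84q. Since 84 = 14·6, N = 6·(14q), so 6 ∣ N; and since 84 = 4·21, N = 21·(4q), so 21 ∣ N.

Not equivalent: only (⇒) holds.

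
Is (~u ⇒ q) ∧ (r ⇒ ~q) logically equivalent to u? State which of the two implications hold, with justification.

(⇒) This fails. Under u = F, r = F, q = T, the left side is true but the right side is false.

(⇐) This fails. Under u = T, r = T, q = T, the left side is false but the right side is true.

Neither direction holds.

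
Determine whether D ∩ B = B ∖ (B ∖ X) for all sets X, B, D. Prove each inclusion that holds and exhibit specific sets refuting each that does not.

Neither inclusion holds.

(⊆) This inclusion fails. Take X = ∅, B = {1}, D = {1}; then 1 ∈ D ∩ B but 1 ∉ B ∖ (B ∖ X).

(⊇) This inclusion fails. Take X = {1}, B = {1}, D = ∅; then 1 ∈ B ∖ (B ∖ X) but 1 ∉ D ∩ B.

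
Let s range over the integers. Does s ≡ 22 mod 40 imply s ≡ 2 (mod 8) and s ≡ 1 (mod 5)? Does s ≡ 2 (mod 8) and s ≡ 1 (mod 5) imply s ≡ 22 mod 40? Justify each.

(⇒) This fails: s = 22 gives 22 ≡ 22 (mod 40) but 22 ≡ 6 (mod 8), so the conjunction on the right does not hold.

(⇐) This fails: s = 26 satisfies both congruences on the right (26 ≡ 2 mod 8 and 26 ≡ 1 mod 5) yet 26 ≡ 26 (mod 40), not 22.

Neither implication holds.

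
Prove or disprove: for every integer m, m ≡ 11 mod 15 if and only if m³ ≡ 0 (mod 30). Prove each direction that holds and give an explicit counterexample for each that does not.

[⇒] This fails: take m = 11. Then 11 ≡ 11 (mod 15), but 11³ = 1331 ≡ 11 (mod 30), not 0.

[⇐] This fails: take m = 0. Then 0³ = 0 ≡ 0 (mod 30), yet 0 ≡ 0 (mod 15), not 11.

(⇒) fails and (⇐) fails.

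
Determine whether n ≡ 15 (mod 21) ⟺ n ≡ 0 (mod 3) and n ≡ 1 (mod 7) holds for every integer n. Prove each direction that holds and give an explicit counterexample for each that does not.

Forward direction. Suppose n ≡ 15 (mod 21); write n = 21j + 15. Since 3 ∣ 21, reducing mod 3 gives n ≡ 15 ≡ 0 (mod 3); since 7 ∣ 21, reducing mod 7 gives n ≡ 15 ≡ 1 (mod 7).

Converse. If n ≡ 0 (mod 3) and n ≡ 1 (mod 7), then by the Chinese remainder theorem n ≡ 15 (mod 21). This is exactly n ≡ 15 (mod 21).

Both implications hold.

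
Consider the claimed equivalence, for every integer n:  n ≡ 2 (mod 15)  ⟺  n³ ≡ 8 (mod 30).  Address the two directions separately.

Forward direction. This fails: take n = 17. Then 17 ≡ 2 (mod 15), but 17³ = 4913 ≡ 23 (mod 30), not 8.

Converse. The residues r modulo 30 with r³ ≡ 8 (mod 30) are exactly {2}, and each is ≡ 2 (mod 15).

Not equivalent: only (⇐) holds.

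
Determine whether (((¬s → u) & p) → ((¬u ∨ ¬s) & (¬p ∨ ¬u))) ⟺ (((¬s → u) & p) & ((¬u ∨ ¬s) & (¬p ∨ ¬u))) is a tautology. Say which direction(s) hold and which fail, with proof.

(⇒) fails; (⇐) holds.

[⇒] This fails. Under s = F, p = F, u = F, the left side is true but the right side is false.

[⇐] Assume the antecedent. If s is true, the antecedent forces (s = T, p = T, u = F), and the consequent holds there. If s is false, the antecedent cannot hold. Either way the consequent holds.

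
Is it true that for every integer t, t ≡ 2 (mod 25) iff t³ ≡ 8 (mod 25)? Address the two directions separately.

[⇒] Suppose t ≡ 2 (mod 25). Write t = 25j + 2. Then (25j + 2)³ = 15625j³ + 3750j² + 300j + 8 = 25(625j³ + 150j² + 12j) + 8, so t³ ≡ 8 (mod 25).

[⇐] Conversely, suppose t³ ≡ 8 (mod 25). The only residue r in {0, …, 24} with r³ ≡ 8 (mod 25) is r = 2, so t ≡ 2 (mod 25).

Equivalent; both directions hold.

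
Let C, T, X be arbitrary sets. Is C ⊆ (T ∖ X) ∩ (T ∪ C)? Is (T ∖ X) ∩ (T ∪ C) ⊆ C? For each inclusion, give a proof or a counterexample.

Neither inclusion holds.

(⟹) This inclusion fails. Take C = {1}, T = ∅, X = ∅; then 1 ∈ C but 1 ∉ (T ∖ X) ∩ (T ∪ C).

(⟸) This inclusion fails. Take C = ∅, T = {1}, X = ∅; then 1 ∈ (T ∖ X) ∩ (T ∪ C) but 1 ∉ C.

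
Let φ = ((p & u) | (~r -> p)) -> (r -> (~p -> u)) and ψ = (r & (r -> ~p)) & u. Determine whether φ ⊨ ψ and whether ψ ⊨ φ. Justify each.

Only the reverse direction holds.

(⇒) This fails. Under p = F, u = F, r = F, the left side is true but the right side is false.

(⇐) Assume the antecedent. If p is true, the antecedent cannot hold. If p is false, the antecedent forces (p = F, u = T, r = T), and the consequent holds there. Either way the consequent holds.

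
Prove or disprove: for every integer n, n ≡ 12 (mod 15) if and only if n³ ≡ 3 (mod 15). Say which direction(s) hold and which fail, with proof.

Both directions hold; the statement is true.

(⇒) Suppose n ≡ 12 (mod 15). Write n = 15j + 12. Then (15j + 12)³ = 3375j³ + 8100j² + 6480j + 1728 = 15(225j³ + 540j² + 432j + 115) + 3, so n³ ≡ 3 (mod 15).

(⇐) Conversely, suppose n³ ≡ 3 (mod 15). The only residue r in {0, …, 14} with r³ ≡ 3 (mod 15) is r = 12, so n ≡ 12 (mod 15).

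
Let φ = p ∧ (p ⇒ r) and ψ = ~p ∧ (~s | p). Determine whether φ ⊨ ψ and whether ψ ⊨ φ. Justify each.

Both directions fail.

(→) This fails. Under p = T, s = F, r = T, the left side is true but the right side is false.

(←) This fails. Under p = F, s = F, r = F, the left side is false but the right side is true.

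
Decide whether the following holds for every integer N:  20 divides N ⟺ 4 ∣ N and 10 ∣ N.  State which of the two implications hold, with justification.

Both directions hold; the statement is true.

Forward direction. If 20 ∣ N, write N = 20q. Since 20 = 5·4, N = 4·(5q), so 4 ∣ N; and since 20 = 2·10, N = 10·(2q), so 10 ∣ N.

Converse. Suppose 4 ∣ N and 10 ∣ N. Any common multiple of 4 and 10 is a multiple of their lcm; here lcm(4, 10) = 4·10/gcd(4, 10) = 40/2 = 20, so 20 ∣ N.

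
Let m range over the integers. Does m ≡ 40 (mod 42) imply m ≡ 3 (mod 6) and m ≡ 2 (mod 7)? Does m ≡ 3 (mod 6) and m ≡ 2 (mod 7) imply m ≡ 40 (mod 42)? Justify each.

(⟹) This fails: m = 40 gives 40 ≡ 40 (mod 42) but 40 ≡ 4 (mod 6), so the conjunction on the right does not hold.

(⟸) This fails: m = 9 satisfies both congruences on the right (9 ≡ 3 mod 6 and 9 ≡ 2 mod 7) yet 9 ≡ 9 (mod 42), not 40.

Neither implication holds.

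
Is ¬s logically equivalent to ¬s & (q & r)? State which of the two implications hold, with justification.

Only the converse holds.

(⟹) This fails. Under r = F, s = F, q = F, the left side is true but the right side is false.

(⟸) Assume the antecedent. If r is true, the antecedent forces (r = T, s = F, q = T), and ¬s holds there. If r is false, the antecedent cannot hold. Either way ¬s holds.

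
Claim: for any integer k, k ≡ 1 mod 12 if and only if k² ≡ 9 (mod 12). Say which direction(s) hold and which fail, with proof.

Neither direction holds.

(⟹) This fails: take k = 1. Then 1 ≡ 1 (mod 12), but 1² = 1 ≡ 1 (mod 12), not 9.

(⟸) This fails: take k = 3. Then 3² = 9 ≡ 9 (mod 12), yet 3 ≡ 3 (mod 12), not 1.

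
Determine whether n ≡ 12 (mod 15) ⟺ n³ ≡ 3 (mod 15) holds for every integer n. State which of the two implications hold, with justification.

(⟹) Suppose n ≡ 12 (mod 15). Write n = 15j + 12. Then (15j + 12)³ = 3375j³ + 8100j² + 6480j + 1728 = 15(225j³ + 540j² + 432j + 115) + 3, so n³ ≡ 3 (mod 15).

(⟸) Conversely, suppose n³ ≡ 3 (mod 15). The only residue r in {0, …, 14} with r³ ≡ 3 (mod 15) is r = 12, so n ≡ 12 (mod 15).

Both implications hold.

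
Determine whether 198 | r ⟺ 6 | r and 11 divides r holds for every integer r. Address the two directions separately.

Only the forward direction holds.

(⟸) This fails: take r = 66. Both 6 ∣ 66 and 11 ∣ 66, yet 66 is not a multiple of 198 (since 66 = 0·198 + 66), so 198 ∤ 66.

(⟹) If 198 ∣ r, write r = 198q. Since 198 = 33·6, r = 6·(33q), so 6 ∣ r; and since 198 = 18·11, r = 11·(18q), so 11 ∣ r.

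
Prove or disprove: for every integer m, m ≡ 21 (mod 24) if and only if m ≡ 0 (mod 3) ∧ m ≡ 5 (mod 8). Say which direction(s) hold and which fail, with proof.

Equivalent; both directions hold.

(⇐) If m ≡ 0 (mod 3) and m ≡ 5 (mod 8), then by the Chinese remainder theorem m ≡ 21 (mod 24). This is exactly m ≡ 21 (mod 24).

(⇒) Suppose m ≡ 21 (mod 24); write m = 24j + 21. Since 3 ∣ 24, reducing mod 3 gives m ≡ 21 ≡ 0 (mod 3); since 8 ∣ 24, reducing mod 8 gives m ≡ 21 ≡ 5 (mod 8).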